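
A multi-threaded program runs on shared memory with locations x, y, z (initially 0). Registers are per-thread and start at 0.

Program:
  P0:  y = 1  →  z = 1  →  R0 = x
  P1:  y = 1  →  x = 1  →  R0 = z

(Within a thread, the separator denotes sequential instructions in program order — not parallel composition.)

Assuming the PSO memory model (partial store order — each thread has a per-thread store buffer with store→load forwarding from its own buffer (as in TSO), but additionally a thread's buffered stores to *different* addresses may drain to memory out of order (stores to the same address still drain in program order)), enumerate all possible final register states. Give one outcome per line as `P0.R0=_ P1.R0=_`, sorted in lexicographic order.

P0.R0=0 P1.R0=0
P0.R0=0 P1.R0=1
P0.R0=1 P1.R0=0
P0.R0=1 P1.R0=1

outcome vector order: (P0.R0,P1.R0)
|PSO outcomes| = 4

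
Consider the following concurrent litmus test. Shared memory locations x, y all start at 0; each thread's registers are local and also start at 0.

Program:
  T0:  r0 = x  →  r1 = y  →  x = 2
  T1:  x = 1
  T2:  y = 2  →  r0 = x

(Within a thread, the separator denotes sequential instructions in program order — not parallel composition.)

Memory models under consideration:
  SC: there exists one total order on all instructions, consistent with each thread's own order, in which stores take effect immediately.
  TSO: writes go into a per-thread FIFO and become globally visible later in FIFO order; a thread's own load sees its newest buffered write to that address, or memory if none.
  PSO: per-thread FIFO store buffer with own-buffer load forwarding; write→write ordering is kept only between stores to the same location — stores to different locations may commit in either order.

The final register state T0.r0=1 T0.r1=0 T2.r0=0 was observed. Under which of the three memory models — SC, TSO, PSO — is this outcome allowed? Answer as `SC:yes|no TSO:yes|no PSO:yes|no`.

SC:no TSO:yes PSO:yes

outcome vector order: (T0.r0,T0.r1,T2.r0)
[SC] allowed = {0/0/0, 0/0/1, 0/0/2, 0/2/0, 0/2/1, 0/2/2, 1/0/1, 1/0/2, 1/2/0, 1/2/1, 1/2/2}
[TSO] allowed = {0/0/0, 0/0/1, 0/0/2, 0/2/0, 0/2/1, 0/2/2, 1/0/0, 1/0/1, 1/0/2, 1/2/0, 1/2/1, 1/2/2}
[PSO] allowed = {0/0/0, 0/0/1, 0/0/2, 0/2/0, 0/2/1, 0/2/2, 1/0/0, 1/0/1, 1/0/2, 1/2/0, 1/2/1, 1/2/2}
target 1/0/0 ∈ {TSO,PSO}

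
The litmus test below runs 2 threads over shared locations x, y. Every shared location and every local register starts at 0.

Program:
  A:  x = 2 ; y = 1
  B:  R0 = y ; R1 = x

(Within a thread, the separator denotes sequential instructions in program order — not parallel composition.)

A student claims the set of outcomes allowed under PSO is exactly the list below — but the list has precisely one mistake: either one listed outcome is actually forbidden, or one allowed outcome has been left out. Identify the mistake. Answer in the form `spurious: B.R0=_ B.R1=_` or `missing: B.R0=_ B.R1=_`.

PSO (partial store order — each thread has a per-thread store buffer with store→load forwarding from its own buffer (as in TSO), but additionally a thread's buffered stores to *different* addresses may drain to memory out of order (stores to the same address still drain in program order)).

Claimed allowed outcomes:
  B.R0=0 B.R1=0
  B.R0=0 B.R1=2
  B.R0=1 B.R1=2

outcome vector order: (B.R0,B.R1)
under PSO → (0,0) (0,2) (1,0) (1,2)
PSO∖claimed = {(1,0)}

missing: B.R0=1 B.R1=0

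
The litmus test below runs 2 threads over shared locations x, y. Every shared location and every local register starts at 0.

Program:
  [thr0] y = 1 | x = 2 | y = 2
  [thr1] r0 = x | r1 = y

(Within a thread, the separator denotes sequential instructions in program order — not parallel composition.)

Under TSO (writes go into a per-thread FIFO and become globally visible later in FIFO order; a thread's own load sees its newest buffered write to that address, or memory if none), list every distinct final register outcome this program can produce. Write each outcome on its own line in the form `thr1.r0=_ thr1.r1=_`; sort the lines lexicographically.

thr1.r0=0 thr1.r1=0
thr1.r0=0 thr1.r1=1
thr1.r0=0 thr1.r1=2
thr1.r0=2 thr1.r1=1
thr1.r0=2 thr1.r1=2

outcome vector order: (thr1.r0,thr1.r1)
|TSO outcomes| = 5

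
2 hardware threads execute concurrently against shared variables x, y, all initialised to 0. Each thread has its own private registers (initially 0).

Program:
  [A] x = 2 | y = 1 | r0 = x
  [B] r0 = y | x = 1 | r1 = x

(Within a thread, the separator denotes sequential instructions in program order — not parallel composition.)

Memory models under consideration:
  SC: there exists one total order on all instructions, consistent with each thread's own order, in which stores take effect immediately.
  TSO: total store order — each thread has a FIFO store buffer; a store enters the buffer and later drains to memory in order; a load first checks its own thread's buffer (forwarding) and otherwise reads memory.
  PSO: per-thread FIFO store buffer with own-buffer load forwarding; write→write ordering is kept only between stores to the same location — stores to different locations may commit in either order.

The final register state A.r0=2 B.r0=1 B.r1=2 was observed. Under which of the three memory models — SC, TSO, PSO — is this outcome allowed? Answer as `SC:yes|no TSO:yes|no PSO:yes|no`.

SC:no TSO:no PSO:yes

outcome vector order: (A.r0,B.r0,B.r1)
under SC → 1/0/1; 1/1/1; 2/0/1; 2/0/2; 2/1/1
under TSO → 1/0/1; 1/1/1; 2/0/1; 2/0/2; 2/1/1
under PSO → 1/0/1; 1/1/1; 2/0/1; 2/0/2; 2/1/1; 2/1/2
target 2/1/2 ∈ {PSO}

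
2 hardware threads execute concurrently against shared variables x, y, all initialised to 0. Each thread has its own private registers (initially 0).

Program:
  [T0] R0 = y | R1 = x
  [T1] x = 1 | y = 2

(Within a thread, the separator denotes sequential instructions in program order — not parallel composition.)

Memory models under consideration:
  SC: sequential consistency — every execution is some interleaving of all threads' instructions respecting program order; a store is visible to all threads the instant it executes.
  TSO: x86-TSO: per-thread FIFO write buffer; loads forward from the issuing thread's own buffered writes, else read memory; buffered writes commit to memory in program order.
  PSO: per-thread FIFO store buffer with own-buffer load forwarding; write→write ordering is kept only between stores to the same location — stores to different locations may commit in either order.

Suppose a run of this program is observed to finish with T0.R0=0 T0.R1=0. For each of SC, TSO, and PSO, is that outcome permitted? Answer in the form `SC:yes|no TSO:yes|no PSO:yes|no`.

outcome vector order: (T0.R0,T0.R1)
SC: 3 outcomes — {00; 01; 21}
TSO: 3 outcomes — {00; 01; 21}
PSO: 4 outcomes — {00; 01; 20; 21}
target 00 ∈ {SC,TSO,PSO}

SC:yes TSO:yes PSO:yes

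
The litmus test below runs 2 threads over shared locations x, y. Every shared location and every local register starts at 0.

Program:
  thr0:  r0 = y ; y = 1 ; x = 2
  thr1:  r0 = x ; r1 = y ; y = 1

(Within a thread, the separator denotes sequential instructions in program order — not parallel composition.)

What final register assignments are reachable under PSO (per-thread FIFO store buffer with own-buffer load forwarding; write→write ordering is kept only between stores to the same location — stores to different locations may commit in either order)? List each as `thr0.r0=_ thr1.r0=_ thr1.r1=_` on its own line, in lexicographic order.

thr0.r0=0 thr1.r0=0 thr1.r1=0
thr0.r0=0 thr1.r0=0 thr1.r1=1
thr0.r0=0 thr1.r0=2 thr1.r1=0
thr0.r0=0 thr1.r0=2 thr1.r1=1
thr0.r0=1 thr1.r0=0 thr1.r1=0

outcome vector order: (thr0.r0,thr1.r0,thr1.r1)
|PSO outcomes| = 5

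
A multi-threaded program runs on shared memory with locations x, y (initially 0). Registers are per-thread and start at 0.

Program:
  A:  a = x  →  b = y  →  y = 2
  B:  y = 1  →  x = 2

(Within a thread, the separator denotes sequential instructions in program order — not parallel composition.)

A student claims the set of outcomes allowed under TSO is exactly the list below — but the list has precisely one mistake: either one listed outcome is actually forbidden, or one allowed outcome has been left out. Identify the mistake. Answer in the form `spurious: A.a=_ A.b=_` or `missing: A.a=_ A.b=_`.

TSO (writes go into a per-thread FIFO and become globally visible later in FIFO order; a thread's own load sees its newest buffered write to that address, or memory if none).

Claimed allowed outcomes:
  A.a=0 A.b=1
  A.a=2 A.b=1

missing: A.a=0 A.b=0

outcome vector order: (A.a,A.b)
TSO: 3 outcomes — {00; 01; 21}
TSO∖claimed = {00}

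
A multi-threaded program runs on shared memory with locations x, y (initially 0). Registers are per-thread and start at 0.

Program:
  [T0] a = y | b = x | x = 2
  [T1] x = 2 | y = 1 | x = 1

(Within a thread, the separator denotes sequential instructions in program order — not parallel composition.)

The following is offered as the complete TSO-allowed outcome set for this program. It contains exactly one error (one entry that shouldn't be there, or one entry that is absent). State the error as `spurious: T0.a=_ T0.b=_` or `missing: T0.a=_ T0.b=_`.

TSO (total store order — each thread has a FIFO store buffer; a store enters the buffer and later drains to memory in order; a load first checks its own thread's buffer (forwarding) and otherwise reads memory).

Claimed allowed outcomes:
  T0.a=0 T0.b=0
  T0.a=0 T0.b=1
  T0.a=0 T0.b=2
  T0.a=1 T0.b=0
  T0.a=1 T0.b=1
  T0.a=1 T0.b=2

outcome vector order: (T0.a,T0.b)
[TSO] allowed = {<0 0>; <0 1>; <0 2>; <1 1>; <1 2>}
claimed∖TSO = {<1 0>}

spurious: T0.a=1 T0.b=0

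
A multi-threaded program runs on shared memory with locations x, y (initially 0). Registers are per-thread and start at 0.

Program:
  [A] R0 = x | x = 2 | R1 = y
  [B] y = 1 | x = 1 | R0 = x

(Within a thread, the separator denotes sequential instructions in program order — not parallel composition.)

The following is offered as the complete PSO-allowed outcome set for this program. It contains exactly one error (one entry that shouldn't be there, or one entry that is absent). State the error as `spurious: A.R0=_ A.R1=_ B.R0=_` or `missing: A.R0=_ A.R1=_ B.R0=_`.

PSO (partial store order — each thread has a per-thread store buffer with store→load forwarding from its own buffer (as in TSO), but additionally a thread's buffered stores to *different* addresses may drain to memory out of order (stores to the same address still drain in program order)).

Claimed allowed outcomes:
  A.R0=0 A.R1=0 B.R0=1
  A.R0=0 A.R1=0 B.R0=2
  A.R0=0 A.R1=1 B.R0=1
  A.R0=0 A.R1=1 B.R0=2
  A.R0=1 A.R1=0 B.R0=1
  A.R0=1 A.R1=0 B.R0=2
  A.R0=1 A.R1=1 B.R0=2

outcome vector order: (A.R0,A.R1,B.R0)
PSO (8): <0 0 1>, <0 0 2>, <0 1 1>, <0 1 2>, <1 0 1>, <1 0 2>, <1 1 1>, <1 1 2>
PSO∖claimed = {<1 1 1>}

missing: A.R0=1 A.R1=1 B.R0=1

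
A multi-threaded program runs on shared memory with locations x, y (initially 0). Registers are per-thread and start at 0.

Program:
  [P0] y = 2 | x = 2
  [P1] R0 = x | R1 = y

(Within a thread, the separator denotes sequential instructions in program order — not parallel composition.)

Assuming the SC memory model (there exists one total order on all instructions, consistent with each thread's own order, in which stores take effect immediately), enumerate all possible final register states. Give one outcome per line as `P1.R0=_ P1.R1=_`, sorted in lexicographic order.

outcome vector order: (P1.R0,P1.R1)
|SC outcomes| = 3

P1.R0=0 P1.R1=0
P1.R0=0 P1.R1=2
P1.R0=2 P1.R1=2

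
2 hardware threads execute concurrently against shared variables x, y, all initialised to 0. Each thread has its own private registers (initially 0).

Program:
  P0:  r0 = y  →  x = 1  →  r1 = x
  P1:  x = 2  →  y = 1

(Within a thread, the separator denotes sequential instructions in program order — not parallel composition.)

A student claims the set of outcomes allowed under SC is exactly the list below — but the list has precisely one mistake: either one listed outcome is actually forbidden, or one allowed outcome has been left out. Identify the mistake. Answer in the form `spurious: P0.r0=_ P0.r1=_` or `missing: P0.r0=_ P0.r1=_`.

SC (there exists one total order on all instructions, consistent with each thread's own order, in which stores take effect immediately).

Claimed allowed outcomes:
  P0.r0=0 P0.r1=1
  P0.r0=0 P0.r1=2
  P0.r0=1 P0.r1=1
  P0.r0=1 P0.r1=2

outcome vector order: (P0.r0,P0.r1)
under SC → 01; 02; 11
claimed∖SC = {12}

spurious: P0.r0=1 P0.r1=2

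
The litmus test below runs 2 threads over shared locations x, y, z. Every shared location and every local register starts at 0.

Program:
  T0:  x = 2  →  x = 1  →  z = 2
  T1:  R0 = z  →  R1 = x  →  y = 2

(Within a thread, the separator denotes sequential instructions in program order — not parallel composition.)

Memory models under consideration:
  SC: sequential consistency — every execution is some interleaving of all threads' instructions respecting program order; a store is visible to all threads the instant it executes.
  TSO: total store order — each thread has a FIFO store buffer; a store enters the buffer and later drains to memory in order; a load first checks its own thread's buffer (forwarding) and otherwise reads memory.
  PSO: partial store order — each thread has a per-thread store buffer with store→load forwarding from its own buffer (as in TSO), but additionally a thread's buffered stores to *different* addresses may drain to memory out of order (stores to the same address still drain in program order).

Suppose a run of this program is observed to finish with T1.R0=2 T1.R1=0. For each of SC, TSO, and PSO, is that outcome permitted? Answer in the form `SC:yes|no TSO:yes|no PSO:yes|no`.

SC:no TSO:no PSO:yes

outcome vector order: (T1.R0,T1.R1)
[SC] allowed = {<0 0> <0 1> <0 2> <2 1>}
[TSO] allowed = {<0 0> <0 1> <0 2> <2 1>}
[PSO] allowed = {<0 0> <0 1> <0 2> <2 0> <2 1> <2 2>}
target <2 0> ∈ {PSO}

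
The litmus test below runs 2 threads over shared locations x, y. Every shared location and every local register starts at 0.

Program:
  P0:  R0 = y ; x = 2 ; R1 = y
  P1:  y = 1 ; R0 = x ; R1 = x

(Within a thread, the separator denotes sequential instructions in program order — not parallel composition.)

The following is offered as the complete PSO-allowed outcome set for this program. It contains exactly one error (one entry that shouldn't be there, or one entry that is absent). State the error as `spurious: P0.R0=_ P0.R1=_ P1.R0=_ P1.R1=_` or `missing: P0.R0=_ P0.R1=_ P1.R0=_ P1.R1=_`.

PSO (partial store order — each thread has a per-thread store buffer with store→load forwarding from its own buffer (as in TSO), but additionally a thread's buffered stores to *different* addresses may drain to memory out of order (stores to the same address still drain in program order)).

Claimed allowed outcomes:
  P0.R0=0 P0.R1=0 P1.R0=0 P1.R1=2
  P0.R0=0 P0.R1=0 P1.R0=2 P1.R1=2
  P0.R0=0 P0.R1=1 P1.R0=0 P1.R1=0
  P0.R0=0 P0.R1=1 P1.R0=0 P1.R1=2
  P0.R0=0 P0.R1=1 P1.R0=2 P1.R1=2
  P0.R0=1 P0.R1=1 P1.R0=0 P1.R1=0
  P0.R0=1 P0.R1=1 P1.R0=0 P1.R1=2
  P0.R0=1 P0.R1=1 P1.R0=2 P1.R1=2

outcome vector order: (P0.R0,P0.R1,P1.R0,P1.R1)
under PSO → <0 0 0 0> <0 0 0 2> <0 0 2 2> <0 1 0 0> <0 1 0 2> <0 1 2 2> <1 1 0 0> <1 1 0 2> <1 1 2 2>
PSO∖claimed = {<0 0 0 0>}

missing: P0.R0=0 P0.R1=0 P1.R0=0 P1.R1=0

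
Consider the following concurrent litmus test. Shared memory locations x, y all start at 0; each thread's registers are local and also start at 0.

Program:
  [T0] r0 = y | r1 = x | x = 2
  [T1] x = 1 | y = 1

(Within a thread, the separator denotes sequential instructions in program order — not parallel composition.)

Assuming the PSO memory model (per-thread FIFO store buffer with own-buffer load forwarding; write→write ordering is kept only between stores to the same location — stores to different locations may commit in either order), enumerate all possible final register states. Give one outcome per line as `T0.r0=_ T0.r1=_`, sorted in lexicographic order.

T0.r0=0 T0.r1=0
T0.r0=0 T0.r1=1
T0.r0=1 T0.r1=0
T0.r0=1 T0.r1=1

outcome vector order: (T0.r0,T0.r1)
|PSO outcomes| = 4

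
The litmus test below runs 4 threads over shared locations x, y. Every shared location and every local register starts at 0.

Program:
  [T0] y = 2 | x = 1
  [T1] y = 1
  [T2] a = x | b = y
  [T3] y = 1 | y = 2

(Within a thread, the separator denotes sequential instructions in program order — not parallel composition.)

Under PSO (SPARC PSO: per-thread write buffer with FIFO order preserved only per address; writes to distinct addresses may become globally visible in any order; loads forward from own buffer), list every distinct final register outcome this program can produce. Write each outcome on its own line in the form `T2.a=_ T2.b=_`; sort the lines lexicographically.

T2.a=0 T2.b=0
T2.a=0 T2.b=1
T2.a=0 T2.b=2
T2.a=1 T2.b=0
T2.a=1 T2.b=1
T2.a=1 T2.b=2

outcome vector order: (T2.a,T2.b)
|PSO outcomes| = 6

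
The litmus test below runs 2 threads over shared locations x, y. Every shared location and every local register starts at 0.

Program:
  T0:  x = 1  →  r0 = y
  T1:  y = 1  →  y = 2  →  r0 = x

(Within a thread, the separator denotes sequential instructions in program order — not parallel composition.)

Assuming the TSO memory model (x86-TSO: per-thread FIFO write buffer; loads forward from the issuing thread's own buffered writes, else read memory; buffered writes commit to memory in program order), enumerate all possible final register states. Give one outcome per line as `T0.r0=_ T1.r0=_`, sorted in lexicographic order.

outcome vector order: (T0.r0,T1.r0)
|TSO outcomes| = 6

T0.r0=0 T1.r0=0
T0.r0=0 T1.r0=1
T0.r0=1 T1.r0=0
T0.r0=1 T1.r0=1
T0.r0=2 T1.r0=0
T0.r0=2 T1.r0=1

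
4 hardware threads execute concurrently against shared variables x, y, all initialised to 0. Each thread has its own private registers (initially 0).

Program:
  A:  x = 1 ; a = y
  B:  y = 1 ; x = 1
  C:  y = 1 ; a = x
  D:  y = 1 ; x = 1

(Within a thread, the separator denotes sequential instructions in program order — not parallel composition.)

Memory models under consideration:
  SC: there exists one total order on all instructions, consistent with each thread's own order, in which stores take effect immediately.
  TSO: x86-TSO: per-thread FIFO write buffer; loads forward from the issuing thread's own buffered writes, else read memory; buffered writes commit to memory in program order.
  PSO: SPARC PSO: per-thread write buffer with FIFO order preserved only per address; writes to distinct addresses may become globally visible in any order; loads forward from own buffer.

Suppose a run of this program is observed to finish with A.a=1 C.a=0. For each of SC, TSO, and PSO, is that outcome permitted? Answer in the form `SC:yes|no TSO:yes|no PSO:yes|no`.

outcome vector order: (A.a,C.a)
[SC] allowed = {<0 1>, <1 0>, <1 1>}
[TSO] allowed = {<0 0>, <0 1>, <1 0>, <1 1>}
[PSO] allowed = {<0 0>, <0 1>, <1 0>, <1 1>}
target <1 0> ∈ {SC,TSO,PSO}

SC:yes TSO:yes PSO:yes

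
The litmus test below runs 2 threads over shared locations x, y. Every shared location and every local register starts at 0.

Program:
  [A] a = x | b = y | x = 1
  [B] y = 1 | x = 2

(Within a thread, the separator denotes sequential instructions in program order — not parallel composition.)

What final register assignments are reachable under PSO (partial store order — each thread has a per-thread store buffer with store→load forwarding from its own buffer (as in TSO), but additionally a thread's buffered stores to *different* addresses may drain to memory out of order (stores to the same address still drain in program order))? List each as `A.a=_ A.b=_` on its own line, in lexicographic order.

outcome vector order: (A.a,A.b)
|PSO outcomes| = 4

A.a=0 A.b=0
A.a=0 A.b=1
A.a=2 A.b=0
A.a=2 A.b=1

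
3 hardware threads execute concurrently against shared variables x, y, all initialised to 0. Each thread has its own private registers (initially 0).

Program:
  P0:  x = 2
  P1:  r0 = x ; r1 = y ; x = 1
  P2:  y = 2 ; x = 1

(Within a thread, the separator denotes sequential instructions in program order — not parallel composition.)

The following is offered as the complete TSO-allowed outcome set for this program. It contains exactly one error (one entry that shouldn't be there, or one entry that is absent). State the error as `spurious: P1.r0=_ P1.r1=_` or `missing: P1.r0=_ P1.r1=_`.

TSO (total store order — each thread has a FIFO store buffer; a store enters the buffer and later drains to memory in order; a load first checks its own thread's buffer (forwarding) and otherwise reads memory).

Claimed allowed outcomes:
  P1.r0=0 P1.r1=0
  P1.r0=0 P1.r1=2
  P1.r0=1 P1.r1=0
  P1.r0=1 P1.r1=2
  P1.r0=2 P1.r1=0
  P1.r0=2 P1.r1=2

spurious: P1.r0=1 P1.r1=0

outcome vector order: (P1.r0,P1.r1)
TSO: 5 outcomes — {<0 0> <0 2> <1 2> <2 0> <2 2>}
claimed∖TSO = {<1 0>}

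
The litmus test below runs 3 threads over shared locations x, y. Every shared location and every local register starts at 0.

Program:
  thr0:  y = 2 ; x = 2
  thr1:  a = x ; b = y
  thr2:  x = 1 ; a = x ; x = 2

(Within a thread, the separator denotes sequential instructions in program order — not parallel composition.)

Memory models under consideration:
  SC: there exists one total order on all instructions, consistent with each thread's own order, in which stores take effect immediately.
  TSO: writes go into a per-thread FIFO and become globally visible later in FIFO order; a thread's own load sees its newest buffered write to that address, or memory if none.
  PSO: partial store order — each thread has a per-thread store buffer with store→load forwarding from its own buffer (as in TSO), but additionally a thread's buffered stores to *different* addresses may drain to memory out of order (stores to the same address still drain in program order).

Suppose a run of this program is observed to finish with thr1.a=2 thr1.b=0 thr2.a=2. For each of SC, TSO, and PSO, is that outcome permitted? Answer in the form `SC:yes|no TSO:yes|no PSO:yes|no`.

outcome vector order: (thr1.a,thr1.b,thr2.a)
SC (11): <0 0 1>; <0 0 2>; <0 2 1>; <0 2 2>; <1 0 1>; <1 0 2>; <1 2 1>; <1 2 2>; <2 0 1>; <2 2 1>; <2 2 2>
TSO (11): <0 0 1>; <0 0 2>; <0 2 1>; <0 2 2>; <1 0 1>; <1 0 2>; <1 2 1>; <1 2 2>; <2 0 1>; <2 2 1>; <2 2 2>
PSO (12): <0 0 1>; <0 0 2>; <0 2 1>; <0 2 2>; <1 0 1>; <1 0 2>; <1 2 1>; <1 2 2>; <2 0 1>; <2 0 2>; <2 2 1>; <2 2 2>
target <2 0 2> ∈ {PSO}

SC:no TSO:no PSO:yes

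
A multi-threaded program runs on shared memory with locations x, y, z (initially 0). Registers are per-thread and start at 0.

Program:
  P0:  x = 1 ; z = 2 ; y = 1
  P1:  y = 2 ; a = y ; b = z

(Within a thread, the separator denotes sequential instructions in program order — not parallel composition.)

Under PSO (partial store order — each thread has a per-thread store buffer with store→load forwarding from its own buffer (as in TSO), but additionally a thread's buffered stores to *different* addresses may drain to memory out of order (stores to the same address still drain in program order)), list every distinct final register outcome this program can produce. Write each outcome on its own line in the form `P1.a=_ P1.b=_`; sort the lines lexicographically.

P1.a=1 P1.b=0
P1.a=1 P1.b=2
P1.a=2 P1.b=0
P1.a=2 P1.b=2

outcome vector order: (P1.a,P1.b)
|PSO outcomes| = 4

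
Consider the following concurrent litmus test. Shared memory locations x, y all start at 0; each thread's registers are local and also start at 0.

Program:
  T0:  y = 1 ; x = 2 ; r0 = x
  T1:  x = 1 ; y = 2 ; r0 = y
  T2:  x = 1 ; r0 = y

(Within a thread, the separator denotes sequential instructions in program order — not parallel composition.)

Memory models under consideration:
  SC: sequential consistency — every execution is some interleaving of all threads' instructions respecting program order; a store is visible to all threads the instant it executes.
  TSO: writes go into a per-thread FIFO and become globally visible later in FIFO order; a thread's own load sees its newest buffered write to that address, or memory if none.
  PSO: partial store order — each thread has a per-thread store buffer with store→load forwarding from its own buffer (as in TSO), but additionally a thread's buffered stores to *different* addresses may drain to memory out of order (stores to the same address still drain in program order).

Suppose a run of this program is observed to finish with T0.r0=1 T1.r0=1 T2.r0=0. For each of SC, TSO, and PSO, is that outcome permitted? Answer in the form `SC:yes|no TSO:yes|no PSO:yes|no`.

SC:no TSO:yes PSO:yes

outcome vector order: (T0.r0,T1.r0,T2.r0)
SC (10): (1,1,1); (1,2,0); (1,2,1); (1,2,2); (2,1,0); (2,1,1); (2,1,2); (2,2,0); (2,2,1); (2,2,2)
TSO (12): (1,1,0); (1,1,1); (1,1,2); (1,2,0); (1,2,1); (1,2,2); (2,1,0); (2,1,1); (2,1,2); (2,2,0); (2,2,1); (2,2,2)
PSO (12): (1,1,0); (1,1,1); (1,1,2); (1,2,0); (1,2,1); (1,2,2); (2,1,0); (2,1,1); (2,1,2); (2,2,0); (2,2,1); (2,2,2)
target (1,1,0) ∈ {TSO,PSO}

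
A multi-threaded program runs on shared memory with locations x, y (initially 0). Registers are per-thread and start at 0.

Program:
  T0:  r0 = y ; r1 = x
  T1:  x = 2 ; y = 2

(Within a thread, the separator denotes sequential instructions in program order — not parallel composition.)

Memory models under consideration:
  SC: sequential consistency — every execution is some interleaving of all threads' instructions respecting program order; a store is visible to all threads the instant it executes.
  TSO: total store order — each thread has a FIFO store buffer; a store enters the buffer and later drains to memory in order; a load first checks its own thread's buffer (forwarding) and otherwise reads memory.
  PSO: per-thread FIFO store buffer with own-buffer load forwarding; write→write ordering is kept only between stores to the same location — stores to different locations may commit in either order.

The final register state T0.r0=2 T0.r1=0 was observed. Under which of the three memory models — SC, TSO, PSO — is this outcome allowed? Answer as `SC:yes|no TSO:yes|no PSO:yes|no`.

outcome vector order: (T0.r0,T0.r1)
[SC] allowed = {00, 02, 22}
[TSO] allowed = {00, 02, 22}
[PSO] allowed = {00, 02, 20, 22}
target 20 ∈ {PSO}

SC:no TSO:no PSO:yes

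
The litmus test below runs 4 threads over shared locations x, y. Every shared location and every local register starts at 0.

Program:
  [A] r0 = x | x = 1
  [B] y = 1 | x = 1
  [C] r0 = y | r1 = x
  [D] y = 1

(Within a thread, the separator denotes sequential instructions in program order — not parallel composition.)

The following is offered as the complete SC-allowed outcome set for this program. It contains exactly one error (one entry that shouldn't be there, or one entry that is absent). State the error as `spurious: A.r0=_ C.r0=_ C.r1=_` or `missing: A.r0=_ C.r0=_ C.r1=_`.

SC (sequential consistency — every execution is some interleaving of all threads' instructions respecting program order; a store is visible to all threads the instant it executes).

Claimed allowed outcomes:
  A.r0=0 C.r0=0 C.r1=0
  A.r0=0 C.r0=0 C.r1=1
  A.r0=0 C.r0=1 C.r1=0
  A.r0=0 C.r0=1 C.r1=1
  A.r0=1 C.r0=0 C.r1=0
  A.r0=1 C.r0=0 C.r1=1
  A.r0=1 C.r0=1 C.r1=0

outcome vector order: (A.r0,C.r0,C.r1)
SC: 8 outcomes — {<0 0 0> <0 0 1> <0 1 0> <0 1 1> <1 0 0> <1 0 1> <1 1 0> <1 1 1>}
SC∖claimed = {<1 1 1>}

missing: A.r0=1 C.r0=1 C.r1=1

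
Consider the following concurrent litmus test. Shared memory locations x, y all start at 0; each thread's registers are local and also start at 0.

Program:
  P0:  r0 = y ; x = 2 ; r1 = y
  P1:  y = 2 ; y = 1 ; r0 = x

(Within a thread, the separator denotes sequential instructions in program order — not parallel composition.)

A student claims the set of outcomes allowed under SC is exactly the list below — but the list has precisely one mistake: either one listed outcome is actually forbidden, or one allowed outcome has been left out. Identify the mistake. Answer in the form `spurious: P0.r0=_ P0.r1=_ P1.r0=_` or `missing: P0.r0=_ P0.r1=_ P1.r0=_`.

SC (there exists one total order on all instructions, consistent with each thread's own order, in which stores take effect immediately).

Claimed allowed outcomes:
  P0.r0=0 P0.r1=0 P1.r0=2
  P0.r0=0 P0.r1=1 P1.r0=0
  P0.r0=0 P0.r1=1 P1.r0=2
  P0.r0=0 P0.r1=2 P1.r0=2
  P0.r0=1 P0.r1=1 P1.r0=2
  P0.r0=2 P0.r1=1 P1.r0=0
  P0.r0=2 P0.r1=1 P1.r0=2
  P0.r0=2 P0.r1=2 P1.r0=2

outcome vector order: (P0.r0,P0.r1,P1.r0)
SC: 9 outcomes — {(0,0,2), (0,1,0), (0,1,2), (0,2,2), (1,1,0), (1,1,2), (2,1,0), (2,1,2), (2,2,2)}
SC∖claimed = {(1,1,0)}

missing: P0.r0=1 P0.r1=1 P1.r0=0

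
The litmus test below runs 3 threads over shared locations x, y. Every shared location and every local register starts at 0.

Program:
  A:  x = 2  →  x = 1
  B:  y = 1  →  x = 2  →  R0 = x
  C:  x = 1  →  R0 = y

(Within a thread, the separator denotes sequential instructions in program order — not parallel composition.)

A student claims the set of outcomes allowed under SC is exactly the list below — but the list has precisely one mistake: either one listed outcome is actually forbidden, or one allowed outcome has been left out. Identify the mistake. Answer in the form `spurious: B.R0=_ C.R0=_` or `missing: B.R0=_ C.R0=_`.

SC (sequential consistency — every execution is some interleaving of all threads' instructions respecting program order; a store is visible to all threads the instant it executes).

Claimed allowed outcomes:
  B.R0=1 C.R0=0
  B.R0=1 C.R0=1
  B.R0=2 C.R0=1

outcome vector order: (B.R0,C.R0)
under SC → (1,0) (1,1) (2,0) (2,1)
SC∖claimed = {(2,0)}

missing: B.R0=2 C.R0=0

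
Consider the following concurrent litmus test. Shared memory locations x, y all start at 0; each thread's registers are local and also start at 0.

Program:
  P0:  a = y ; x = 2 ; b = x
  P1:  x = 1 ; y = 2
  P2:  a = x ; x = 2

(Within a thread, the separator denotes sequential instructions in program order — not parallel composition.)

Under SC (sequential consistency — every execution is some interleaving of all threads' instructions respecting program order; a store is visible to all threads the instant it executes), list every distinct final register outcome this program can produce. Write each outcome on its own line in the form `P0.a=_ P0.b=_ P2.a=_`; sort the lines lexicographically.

outcome vector order: (P0.a,P0.b,P2.a)
|SC outcomes| = 9

P0.a=0 P0.b=1 P2.a=0
P0.a=0 P0.b=1 P2.a=1
P0.a=0 P0.b=1 P2.a=2
P0.a=0 P0.b=2 P2.a=0
P0.a=0 P0.b=2 P2.a=1
P0.a=0 P0.b=2 P2.a=2
P0.a=2 P0.b=2 P2.a=0
P0.a=2 P0.b=2 P2.a=1
P0.a=2 P0.b=2 P2.a=2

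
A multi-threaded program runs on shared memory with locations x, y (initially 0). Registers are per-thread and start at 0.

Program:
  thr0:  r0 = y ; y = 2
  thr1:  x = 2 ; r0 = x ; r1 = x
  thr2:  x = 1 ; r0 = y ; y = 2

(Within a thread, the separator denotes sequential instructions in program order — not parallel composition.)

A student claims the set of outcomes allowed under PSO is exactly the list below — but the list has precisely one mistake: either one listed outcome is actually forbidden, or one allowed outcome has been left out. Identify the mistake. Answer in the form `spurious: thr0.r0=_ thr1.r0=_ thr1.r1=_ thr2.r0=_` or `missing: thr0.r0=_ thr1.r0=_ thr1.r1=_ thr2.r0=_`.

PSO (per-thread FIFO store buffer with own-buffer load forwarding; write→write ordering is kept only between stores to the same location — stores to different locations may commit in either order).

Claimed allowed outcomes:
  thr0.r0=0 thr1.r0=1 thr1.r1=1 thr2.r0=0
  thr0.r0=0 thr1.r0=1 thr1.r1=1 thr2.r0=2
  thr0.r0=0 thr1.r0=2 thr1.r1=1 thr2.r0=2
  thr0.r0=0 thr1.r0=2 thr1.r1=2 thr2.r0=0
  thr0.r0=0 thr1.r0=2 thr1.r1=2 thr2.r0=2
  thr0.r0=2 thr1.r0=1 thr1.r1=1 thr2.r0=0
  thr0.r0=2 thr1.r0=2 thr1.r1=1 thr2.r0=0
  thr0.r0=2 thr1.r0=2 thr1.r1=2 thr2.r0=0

outcome vector order: (thr0.r0,thr1.r0,thr1.r1,thr2.r0)
PSO (9): <0 1 1 0> <0 1 1 2> <0 2 1 0> <0 2 1 2> <0 2 2 0> <0 2 2 2> <2 1 1 0> <2 2 1 0> <2 2 2 0>
PSO∖claimed = {<0 2 1 0>}

missing: thr0.r0=0 thr1.r0=2 thr1.r1=1 thr2.r0=0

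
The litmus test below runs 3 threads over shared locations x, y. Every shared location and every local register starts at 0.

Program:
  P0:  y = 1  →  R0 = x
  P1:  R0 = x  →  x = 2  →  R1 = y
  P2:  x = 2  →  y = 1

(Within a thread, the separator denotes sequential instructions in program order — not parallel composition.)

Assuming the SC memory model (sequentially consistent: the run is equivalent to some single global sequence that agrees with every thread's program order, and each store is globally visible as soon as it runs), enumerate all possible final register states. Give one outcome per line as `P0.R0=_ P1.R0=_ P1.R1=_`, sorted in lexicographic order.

P0.R0=0 P1.R0=0 P1.R1=1
P0.R0=0 P1.R0=2 P1.R1=1
P0.R0=2 P1.R0=0 P1.R1=0
P0.R0=2 P1.R0=0 P1.R1=1
P0.R0=2 P1.R0=2 P1.R1=0
P0.R0=2 P1.R0=2 P1.R1=1

outcome vector order: (P0.R0,P1.R0,P1.R1)
|SC outcomes| = 6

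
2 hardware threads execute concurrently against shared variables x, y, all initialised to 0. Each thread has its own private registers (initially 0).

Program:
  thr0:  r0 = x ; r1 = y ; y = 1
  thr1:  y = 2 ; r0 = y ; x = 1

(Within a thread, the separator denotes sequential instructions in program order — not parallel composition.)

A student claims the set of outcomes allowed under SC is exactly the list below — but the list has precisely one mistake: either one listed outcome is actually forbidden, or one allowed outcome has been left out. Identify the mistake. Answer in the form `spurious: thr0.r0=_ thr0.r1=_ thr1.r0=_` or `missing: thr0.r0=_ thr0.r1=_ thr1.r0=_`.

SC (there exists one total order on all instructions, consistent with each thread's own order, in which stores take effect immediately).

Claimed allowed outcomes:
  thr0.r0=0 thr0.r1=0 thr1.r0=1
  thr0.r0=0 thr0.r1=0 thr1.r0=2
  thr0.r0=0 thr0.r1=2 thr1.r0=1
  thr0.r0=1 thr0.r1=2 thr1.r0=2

missing: thr0.r0=0 thr0.r1=2 thr1.r0=2

outcome vector order: (thr0.r0,thr0.r1,thr1.r0)
under SC → 001 002 021 022 122
SC∖claimed = {022}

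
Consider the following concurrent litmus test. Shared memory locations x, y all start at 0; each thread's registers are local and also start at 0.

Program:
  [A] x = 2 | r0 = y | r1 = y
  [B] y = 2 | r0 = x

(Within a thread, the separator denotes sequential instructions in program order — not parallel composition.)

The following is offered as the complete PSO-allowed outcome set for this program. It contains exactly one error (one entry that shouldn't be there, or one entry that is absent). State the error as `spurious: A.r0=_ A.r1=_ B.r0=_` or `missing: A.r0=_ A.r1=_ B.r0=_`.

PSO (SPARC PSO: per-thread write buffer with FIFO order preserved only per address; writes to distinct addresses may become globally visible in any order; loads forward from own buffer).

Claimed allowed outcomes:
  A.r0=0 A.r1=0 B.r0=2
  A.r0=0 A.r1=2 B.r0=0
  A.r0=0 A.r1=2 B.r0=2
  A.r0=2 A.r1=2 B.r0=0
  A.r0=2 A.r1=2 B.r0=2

missing: A.r0=0 A.r1=0 B.r0=0

outcome vector order: (A.r0,A.r1,B.r0)
PSO (6): 0/0/0 0/0/2 0/2/0 0/2/2 2/2/0 2/2/2
PSO∖claimed = {0/0/0}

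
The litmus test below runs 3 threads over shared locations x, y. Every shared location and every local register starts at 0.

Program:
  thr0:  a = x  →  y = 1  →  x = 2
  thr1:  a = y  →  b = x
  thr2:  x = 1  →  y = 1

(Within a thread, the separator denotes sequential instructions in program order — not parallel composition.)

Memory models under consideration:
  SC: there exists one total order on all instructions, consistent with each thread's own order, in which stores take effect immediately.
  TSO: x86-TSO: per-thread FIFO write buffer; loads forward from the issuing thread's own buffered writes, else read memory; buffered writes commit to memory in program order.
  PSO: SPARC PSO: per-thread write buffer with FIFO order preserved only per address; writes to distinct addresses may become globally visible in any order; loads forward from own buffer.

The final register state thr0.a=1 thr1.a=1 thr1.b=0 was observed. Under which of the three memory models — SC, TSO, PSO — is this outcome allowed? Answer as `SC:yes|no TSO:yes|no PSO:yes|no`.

SC:no TSO:no PSO:yes

outcome vector order: (thr0.a,thr1.a,thr1.b)
SC: 11 outcomes — {0/0/0, 0/0/1, 0/0/2, 0/1/0, 0/1/1, 0/1/2, 1/0/0, 1/0/1, 1/0/2, 1/1/1, 1/1/2}
TSO: 11 outcomes — {0/0/0, 0/0/1, 0/0/2, 0/1/0, 0/1/1, 0/1/2, 1/0/0, 1/0/1, 1/0/2, 1/1/1, 1/1/2}
PSO: 12 outcomes — {0/0/0, 0/0/1, 0/0/2, 0/1/0, 0/1/1, 0/1/2, 1/0/0, 1/0/1, 1/0/2, 1/1/0, 1/1/1, 1/1/2}
target 1/1/0 ∈ {PSO}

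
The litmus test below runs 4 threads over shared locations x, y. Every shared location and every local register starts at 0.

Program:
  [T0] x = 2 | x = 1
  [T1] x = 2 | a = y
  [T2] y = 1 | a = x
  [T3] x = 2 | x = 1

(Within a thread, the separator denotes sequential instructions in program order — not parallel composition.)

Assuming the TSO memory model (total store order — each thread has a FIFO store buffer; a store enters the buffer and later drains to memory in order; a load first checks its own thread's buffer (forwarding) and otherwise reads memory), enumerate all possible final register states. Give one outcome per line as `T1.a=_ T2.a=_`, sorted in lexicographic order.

T1.a=0 T2.a=0
T1.a=0 T2.a=1
T1.a=0 T2.a=2
T1.a=1 T2.a=0
T1.a=1 T2.a=1
T1.a=1 T2.a=2

outcome vector order: (T1.a,T2.a)
|TSO outcomes| = 6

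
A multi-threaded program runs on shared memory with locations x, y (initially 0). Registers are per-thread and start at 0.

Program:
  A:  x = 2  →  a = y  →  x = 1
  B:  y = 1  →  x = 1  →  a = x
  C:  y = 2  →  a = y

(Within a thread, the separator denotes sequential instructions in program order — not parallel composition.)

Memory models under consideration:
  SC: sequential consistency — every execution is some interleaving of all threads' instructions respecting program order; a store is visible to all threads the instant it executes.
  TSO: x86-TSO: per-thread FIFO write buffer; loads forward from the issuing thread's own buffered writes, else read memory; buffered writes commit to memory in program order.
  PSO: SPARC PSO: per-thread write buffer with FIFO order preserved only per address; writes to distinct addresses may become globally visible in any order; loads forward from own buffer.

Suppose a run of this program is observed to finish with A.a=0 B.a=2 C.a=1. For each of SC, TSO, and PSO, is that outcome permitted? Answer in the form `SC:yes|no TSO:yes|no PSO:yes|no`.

outcome vector order: (A.a,B.a,C.a)
SC: 9 outcomes — {<0 1 1>, <0 1 2>, <1 1 1>, <1 1 2>, <1 2 1>, <1 2 2>, <2 1 1>, <2 1 2>, <2 2 2>}
TSO: 12 outcomes — {<0 1 1>, <0 1 2>, <0 2 1>, <0 2 2>, <1 1 1>, <1 1 2>, <1 2 1>, <1 2 2>, <2 1 1>, <2 1 2>, <2 2 1>, <2 2 2>}
PSO: 12 outcomes — {<0 1 1>, <0 1 2>, <0 2 1>, <0 2 2>, <1 1 1>, <1 1 2>, <1 2 1>, <1 2 2>, <2 1 1>, <2 1 2>, <2 2 1>, <2 2 2>}
target <0 2 1> ∈ {TSO,PSO}

SC:no TSO:yes PSO:yes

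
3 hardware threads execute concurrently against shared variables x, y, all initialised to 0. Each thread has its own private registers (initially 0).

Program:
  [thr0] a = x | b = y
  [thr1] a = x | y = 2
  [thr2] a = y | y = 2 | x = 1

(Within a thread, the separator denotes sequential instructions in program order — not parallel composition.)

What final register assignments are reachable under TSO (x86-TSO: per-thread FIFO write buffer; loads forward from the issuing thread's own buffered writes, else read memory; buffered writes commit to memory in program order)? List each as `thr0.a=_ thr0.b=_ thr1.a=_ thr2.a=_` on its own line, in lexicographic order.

outcome vector order: (thr0.a,thr0.b,thr1.a,thr2.a)
|TSO outcomes| = 9

thr0.a=0 thr0.b=0 thr1.a=0 thr2.a=0
thr0.a=0 thr0.b=0 thr1.a=0 thr2.a=2
thr0.a=0 thr0.b=0 thr1.a=1 thr2.a=0
thr0.a=0 thr0.b=2 thr1.a=0 thr2.a=0
thr0.a=0 thr0.b=2 thr1.a=0 thr2.a=2
thr0.a=0 thr0.b=2 thr1.a=1 thr2.a=0
thr0.a=1 thr0.b=2 thr1.a=0 thr2.a=0
thr0.a=1 thr0.b=2 thr1.a=0 thr2.a=2
thr0.a=1 thr0.b=2 thr1.a=1 thr2.a=0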